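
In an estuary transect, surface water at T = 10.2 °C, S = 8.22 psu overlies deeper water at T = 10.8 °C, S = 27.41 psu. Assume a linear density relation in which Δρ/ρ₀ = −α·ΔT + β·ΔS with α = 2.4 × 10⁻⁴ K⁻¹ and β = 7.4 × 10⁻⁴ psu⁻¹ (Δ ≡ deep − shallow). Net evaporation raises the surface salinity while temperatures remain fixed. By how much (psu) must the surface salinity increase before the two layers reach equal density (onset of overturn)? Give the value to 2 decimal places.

19.00 psu

Neutral buoyancy requires −α(T_deep − T_surf) + β(S_deep − S_surf′) = 0.
S_surf′ = S_deep − (α/β)·ΔT = 27.41 − (2.4 × 10⁻⁴/7.4 × 10⁻⁴)·(+0.6) = 27.2154 psu.
Increase required: 27.2154 − 8.22 = 18.9954 psu.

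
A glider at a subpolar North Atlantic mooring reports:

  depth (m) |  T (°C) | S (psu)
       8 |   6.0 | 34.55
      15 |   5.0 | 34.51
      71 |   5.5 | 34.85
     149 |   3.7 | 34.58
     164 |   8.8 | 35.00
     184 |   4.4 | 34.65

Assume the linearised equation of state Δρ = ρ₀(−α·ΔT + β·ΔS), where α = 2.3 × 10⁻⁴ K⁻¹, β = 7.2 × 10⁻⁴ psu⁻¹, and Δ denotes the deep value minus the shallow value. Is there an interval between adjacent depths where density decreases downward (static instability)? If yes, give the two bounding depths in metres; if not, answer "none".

Evaluate Δρ/ρ₀ = −αΔT + βΔS across each adjacent pair:
  8–15 m: −αΔT+βΔS = −(2.3 × 10⁻⁴)(-1.0)+(7.2 × 10⁻⁴)(-0.04) = 2.0 × 10⁻⁴ → stable
  15–71 m: −αΔT+βΔS = −(2.3 × 10⁻⁴)(+0.5)+(7.2 × 10⁻⁴)(+0.34) = 1.3 × 10⁻⁴ → stable
  71–149 m: −αΔT+βΔS = −(2.3 × 10⁻⁴)(-1.8)+(7.2 × 10⁻⁴)(-0.27) = 2.2 × 10⁻⁴ → stable
  149–164 m: −αΔT+βΔS = −(2.3 × 10⁻⁴)(+5.1)+(7.2 × 10⁻⁴)(+0.42) = -8.7 × 10⁻⁴ → UNSTABLE
  164–184 m: −αΔT+βΔS = −(2.3 × 10⁻⁴)(-4.4)+(7.2 × 10⁻⁴)(-0.35) = 7.6 × 10⁻⁴ → stable
The 149–164 m interval has Δρ < 0: lighter water underlies denser water.

149–164 m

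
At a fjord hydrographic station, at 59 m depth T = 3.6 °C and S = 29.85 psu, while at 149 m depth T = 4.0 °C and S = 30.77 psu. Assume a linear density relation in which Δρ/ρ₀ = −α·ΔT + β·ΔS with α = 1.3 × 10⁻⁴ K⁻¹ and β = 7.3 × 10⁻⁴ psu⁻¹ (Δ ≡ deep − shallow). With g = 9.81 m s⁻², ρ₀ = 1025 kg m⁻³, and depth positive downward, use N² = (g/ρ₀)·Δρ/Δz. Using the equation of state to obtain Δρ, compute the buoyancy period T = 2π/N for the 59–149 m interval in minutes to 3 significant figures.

12.7 min

ΔT = +0.4 K, ΔS = +0.92 psu (deep − shallow).
Δρ/ρ₀ = −αΔT + βΔS = -5.20 × 10⁻⁵ + 6.716 × 10⁻⁴ = 6.196 × 10⁻⁴, so Δρ ≈ 0.6351 kg m⁻³.
N² = (g/ρ₀)·Δρ/Δz = g·(Δρ/ρ₀)/Δz = 9.81 × 6.196 × 10⁻⁴ / 90 = 6.7536 × 10⁻⁵ s⁻².
N = √(6.7536 × 10⁻⁵) = 8.2180 × 10⁻³ rad s⁻¹ → T = 2π/N = 764.56 s = 12.743 min ≈ 12.7 min.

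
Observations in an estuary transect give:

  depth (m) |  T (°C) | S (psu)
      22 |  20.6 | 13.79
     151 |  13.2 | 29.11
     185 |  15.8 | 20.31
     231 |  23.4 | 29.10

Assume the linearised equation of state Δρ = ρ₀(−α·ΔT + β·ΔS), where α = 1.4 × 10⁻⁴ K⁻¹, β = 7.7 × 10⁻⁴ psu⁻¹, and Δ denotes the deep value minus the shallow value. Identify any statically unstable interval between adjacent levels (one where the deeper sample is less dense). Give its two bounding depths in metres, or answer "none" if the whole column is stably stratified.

151–185 m

Evaluate Δρ/ρ₀ = −αΔT + βΔS across each adjacent pair:
  22–151 m: −αΔT+βΔS = −(1.4 × 10⁻⁴)(-7.4)+(7.7 × 10⁻⁴)(+15.32) = 0.013 → stable
  151–185 m: −αΔT+βΔS = −(1.4 × 10⁻⁴)(+2.6)+(7.7 × 10⁻⁴)(-8.80) = -7.1 × 10⁻³ → UNSTABLE
  185–231 m: −αΔT+βΔS = −(1.4 × 10⁻⁴)(+7.6)+(7.7 × 10⁻⁴)(+8.79) = 5.7 × 10⁻³ → stable
The 151–185 m interval has Δρ < 0: lighter water underlies denser water.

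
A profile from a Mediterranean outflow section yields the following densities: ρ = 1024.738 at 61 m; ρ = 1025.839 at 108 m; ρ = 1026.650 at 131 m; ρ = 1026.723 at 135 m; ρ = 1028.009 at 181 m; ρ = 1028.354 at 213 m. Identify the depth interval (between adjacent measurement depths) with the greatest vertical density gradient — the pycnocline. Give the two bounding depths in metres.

108–131 m

Compute the density gradient over each adjacent pair:
  61–108 m: Δρ/Δz = 1.101/47 = 0.023 kg m⁻⁴
  108–131 m: Δρ/Δz = 0.811/23 = 0.035 kg m⁻⁴
  131–135 m: Δρ/Δz = 0.073/4 = 0.018 kg m⁻⁴
  135–181 m: Δρ/Δz = 1.286/46 = 0.028 kg m⁻⁴
  181–213 m: Δρ/Δz = 0.345/32 = 0.011 kg m⁻⁴
The largest gradient is in the 108–131 m interval — the pycnocline.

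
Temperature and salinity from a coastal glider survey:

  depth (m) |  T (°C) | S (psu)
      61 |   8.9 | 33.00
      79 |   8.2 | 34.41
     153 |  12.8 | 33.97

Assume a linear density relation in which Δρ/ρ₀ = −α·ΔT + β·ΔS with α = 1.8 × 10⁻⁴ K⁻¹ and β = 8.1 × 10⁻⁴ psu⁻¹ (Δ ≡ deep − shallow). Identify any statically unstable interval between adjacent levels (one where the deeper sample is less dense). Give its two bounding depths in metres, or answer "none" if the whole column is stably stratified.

Evaluate Δρ/ρ₀ = −αΔT + βΔS across each adjacent pair:
  61–79 m: −αΔT+βΔS = −(1.8 × 10⁻⁴)(-0.7)+(8.1 × 10⁻⁴)(+1.41) = 1.3 × 10⁻³ → stable
  79–153 m: −αΔT+βΔS = −(1.8 × 10⁻⁴)(+4.6)+(8.1 × 10⁻⁴)(-0.44) = -1.2 × 10⁻³ → UNSTABLE
The 79–153 m interval has Δρ < 0: lighter water underlies denser water.

79–153 m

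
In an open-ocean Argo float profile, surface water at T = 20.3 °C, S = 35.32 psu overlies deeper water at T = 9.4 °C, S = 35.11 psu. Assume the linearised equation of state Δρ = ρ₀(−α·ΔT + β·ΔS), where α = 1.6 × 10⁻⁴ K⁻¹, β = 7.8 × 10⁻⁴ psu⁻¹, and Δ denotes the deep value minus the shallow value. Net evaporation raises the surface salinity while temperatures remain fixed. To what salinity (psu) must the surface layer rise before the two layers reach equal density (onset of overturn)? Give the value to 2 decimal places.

Neutral buoyancy requires −α(T_deep − T_surf) + β(S_deep − S_surf′) = 0.
S_surf′ = S_deep − (α/β)·ΔT = 35.11 − (1.6 × 10⁻⁴/7.8 × 10⁻⁴)·(-10.9) = 37.3459 psu.
Increase required: 37.3459 − 35.32 = 2.0259 psu.

37.35 psu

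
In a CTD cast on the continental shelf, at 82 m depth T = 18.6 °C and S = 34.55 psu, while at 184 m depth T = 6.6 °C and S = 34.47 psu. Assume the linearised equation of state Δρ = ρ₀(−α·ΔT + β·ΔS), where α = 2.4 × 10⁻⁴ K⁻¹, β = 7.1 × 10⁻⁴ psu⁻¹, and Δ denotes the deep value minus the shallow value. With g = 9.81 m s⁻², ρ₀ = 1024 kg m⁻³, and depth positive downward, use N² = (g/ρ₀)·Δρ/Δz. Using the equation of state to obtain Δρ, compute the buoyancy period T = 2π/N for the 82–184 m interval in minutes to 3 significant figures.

ΔT = -12.0 K, ΔS = -0.08 psu (deep − shallow).
Δρ/ρ₀ = −αΔT + βΔS = 2.88 × 10⁻³ − 5.68 × 10⁻⁵ = 2.8232 × 10⁻³, so Δρ ≈ 2.891 kg m⁻³.
N² = (g/ρ₀)·Δρ/Δz = g·(Δρ/ρ₀)/Δz = 9.81 × 2.8232 × 10⁻³ / 102 = 2.7153 × 10⁻⁴ s⁻².
N = √(2.7153 × 10⁻⁴) = 0.016478 rad s⁻¹ → T = 2π/N = 381.31 s = 6.3552 min ≈ 6.36 min.

6.36 min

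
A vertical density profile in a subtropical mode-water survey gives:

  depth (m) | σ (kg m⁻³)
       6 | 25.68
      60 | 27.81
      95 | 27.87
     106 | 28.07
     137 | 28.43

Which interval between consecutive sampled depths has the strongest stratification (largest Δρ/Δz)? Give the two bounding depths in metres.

Compute the density gradient over each adjacent pair:
  6–60 m: Δρ/Δz = 2.13/54 = 0.039 kg m⁻⁴
  60–95 m: Δρ/Δz = 0.06/35 = 1.7 × 10⁻³ kg m⁻⁴
  95–106 m: Δρ/Δz = 0.20/11 = 0.018 kg m⁻⁴
  106–137 m: Δρ/Δz = 0.36/31 = 0.012 kg m⁻⁴
The largest gradient is in the 6–60 m interval — the pycnocline.

6–60 m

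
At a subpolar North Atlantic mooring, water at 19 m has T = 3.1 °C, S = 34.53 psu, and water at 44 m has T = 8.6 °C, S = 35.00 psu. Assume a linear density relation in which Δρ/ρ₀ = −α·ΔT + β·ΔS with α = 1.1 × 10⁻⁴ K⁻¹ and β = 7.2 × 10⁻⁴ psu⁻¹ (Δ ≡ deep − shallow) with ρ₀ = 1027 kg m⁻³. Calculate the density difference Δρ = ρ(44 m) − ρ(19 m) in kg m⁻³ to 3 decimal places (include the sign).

ΔT = +5.5 K, ΔS = +0.47 psu (deep − shallow).
Δρ/ρ₀ = −(1.1 × 10⁻⁴)(+5.5) + (7.2 × 10⁻⁴)(+0.47) = -2.666 × 10⁻⁴.
Δρ = 1027 × (-2.666 × 10⁻⁴) = -0.274 kg m⁻³.
Negative Δρ: lighter below, statically unstable.

-0.274 kg m⁻³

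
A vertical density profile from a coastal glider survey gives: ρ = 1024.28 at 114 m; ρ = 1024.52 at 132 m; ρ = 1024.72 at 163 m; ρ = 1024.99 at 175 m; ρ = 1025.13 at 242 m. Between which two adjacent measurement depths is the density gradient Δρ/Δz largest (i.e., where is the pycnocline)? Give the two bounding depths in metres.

163–175 m

Compute the density gradient over each adjacent pair:
  114–132 m: Δρ/Δz = 0.24/18 = 0.013 kg m⁻⁴
  132–163 m: Δρ/Δz = 0.20/31 = 6.5 × 10⁻³ kg m⁻⁴
  163–175 m: Δρ/Δz = 0.27/12 = 0.023 kg m⁻⁴
  175–242 m: Δρ/Δz = 0.14/67 = 2.1 × 10⁻³ kg m⁻⁴
The largest gradient is in the 163–175 m interval — the pycnocline.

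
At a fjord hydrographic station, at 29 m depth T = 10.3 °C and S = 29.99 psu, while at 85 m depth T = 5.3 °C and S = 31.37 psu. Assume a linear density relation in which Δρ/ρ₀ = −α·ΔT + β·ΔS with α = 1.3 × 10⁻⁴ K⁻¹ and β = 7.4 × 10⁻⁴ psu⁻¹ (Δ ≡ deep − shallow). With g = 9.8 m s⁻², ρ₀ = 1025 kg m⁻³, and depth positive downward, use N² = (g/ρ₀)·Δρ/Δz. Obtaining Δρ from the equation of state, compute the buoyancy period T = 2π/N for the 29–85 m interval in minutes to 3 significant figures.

ΔT = -5.0 K, ΔS = +1.38 psu (deep − shallow).
Δρ/ρ₀ = −αΔT + βΔS = 6.50 × 10⁻⁴ + 1.0212 × 10⁻³ = 1.6712 × 10⁻³, so Δρ ≈ 1.713 kg m⁻³.
N² = (g/ρ₀)·Δρ/Δz = g·(Δρ/ρ₀)/Δz = 9.8 × 1.6712 × 10⁻³ / 56 = 2.9246 × 10⁻⁴ s⁻².
N = √(2.9246 × 10⁻⁴) = 0.017101 rad s⁻¹ → T = 2π/N = 367.42 s = 6.1237 min ≈ 6.12 min.

6.12 min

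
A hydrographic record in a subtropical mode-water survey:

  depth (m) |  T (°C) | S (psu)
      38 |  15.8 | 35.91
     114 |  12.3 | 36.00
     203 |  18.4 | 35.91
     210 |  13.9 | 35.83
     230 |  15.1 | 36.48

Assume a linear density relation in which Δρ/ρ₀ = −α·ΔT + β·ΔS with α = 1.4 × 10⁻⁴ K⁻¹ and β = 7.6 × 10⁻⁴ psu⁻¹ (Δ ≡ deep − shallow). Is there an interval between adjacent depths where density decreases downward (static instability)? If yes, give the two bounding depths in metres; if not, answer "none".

Evaluate Δρ/ρ₀ = −αΔT + βΔS across each adjacent pair:
  38–114 m: −αΔT+βΔS = −(1.4 × 10⁻⁴)(-3.5)+(7.6 × 10⁻⁴)(+0.09) = 5.6 × 10⁻⁴ → stable
  114–203 m: −αΔT+βΔS = −(1.4 × 10⁻⁴)(+6.1)+(7.6 × 10⁻⁴)(-0.09) = -9.2 × 10⁻⁴ → UNSTABLE
  203–210 m: −αΔT+βΔS = −(1.4 × 10⁻⁴)(-4.5)+(7.6 × 10⁻⁴)(-0.08) = 5.7 × 10⁻⁴ → stable
  210–230 m: −αΔT+βΔS = −(1.4 × 10⁻⁴)(+1.2)+(7.6 × 10⁻⁴)(+0.65) = 3.3 × 10⁻⁴ → stable
The 114–203 m interval has Δρ < 0: lighter water underlies denser water.

114–203 m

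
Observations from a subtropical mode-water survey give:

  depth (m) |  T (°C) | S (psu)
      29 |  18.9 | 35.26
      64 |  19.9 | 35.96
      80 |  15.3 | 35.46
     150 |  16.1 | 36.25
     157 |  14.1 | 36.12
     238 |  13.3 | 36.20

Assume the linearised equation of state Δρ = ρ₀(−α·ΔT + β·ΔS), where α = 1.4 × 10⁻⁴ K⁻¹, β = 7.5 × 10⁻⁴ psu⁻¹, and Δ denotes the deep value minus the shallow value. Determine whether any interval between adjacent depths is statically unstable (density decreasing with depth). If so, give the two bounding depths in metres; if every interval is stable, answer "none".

Evaluate Δρ/ρ₀ = −αΔT + βΔS across each adjacent pair:
  29–64 m: −αΔT+βΔS = −(1.4 × 10⁻⁴)(+1.0)+(7.5 × 10⁻⁴)(+0.70) = 3.8 × 10⁻⁴ → stable
  64–80 m: −αΔT+βΔS = −(1.4 × 10⁻⁴)(-4.6)+(7.5 × 10⁻⁴)(-0.50) = 2.7 × 10⁻⁴ → stable
  80–150 m: −αΔT+βΔS = −(1.4 × 10⁻⁴)(+0.8)+(7.5 × 10⁻⁴)(+0.79) = 4.8 × 10⁻⁴ → stable
  150–157 m: −αΔT+βΔS = −(1.4 × 10⁻⁴)(-2.0)+(7.5 × 10⁻⁴)(-0.13) = 1.8 × 10⁻⁴ → stable
  157–238 m: −αΔT+βΔS = −(1.4 × 10⁻⁴)(-0.8)+(7.5 × 10⁻⁴)(+0.08) = 1.7 × 10⁻⁴ → stable
Every interval has Δρ > 0: the column is stably stratified throughout.

none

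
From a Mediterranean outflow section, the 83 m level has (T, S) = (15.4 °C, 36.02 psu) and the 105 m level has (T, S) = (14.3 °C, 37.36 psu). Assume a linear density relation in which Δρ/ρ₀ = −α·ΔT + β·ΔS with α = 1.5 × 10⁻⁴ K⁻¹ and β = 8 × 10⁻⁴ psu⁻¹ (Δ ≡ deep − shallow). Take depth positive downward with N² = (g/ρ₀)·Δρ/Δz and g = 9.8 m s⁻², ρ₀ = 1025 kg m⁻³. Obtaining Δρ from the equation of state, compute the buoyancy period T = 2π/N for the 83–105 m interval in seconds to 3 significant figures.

268 s

ΔT = -1.1 K, ΔS = +1.34 psu (deep − shallow).
Δρ/ρ₀ = −αΔT + βΔS = 1.65 × 10⁻⁴ + 1.072 × 10⁻³ = 1.237 × 10⁻³, so Δρ ≈ 1.268 kg m⁻³.
N² = (g/ρ₀)·Δρ/Δz = g·(Δρ/ρ₀)/Δz = 9.8 × 1.237 × 10⁻³ / 22 = 5.5103 × 10⁻⁴ s⁻².
N = √(5.5103 × 10⁻⁴) = 0.023474 rad s⁻¹ → T = 2π/N = 267.67 s ≈ 268 s.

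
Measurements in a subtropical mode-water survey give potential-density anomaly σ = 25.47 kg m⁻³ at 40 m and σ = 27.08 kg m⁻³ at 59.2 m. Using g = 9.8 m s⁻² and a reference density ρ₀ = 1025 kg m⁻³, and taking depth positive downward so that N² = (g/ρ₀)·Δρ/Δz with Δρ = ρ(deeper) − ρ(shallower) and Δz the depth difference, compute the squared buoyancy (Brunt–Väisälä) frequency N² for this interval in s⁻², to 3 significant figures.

8.02 × 10⁻⁴ s⁻²

Δρ = 1027.08 − 1025.47 = 1.61 kg m⁻³ over Δz = 59.2 − 40 = 19.2 m.
N² = (9.8/1025) × (1.61/19.2) = 8.0173 × 10⁻⁴ s⁻² ≈ 8.02 × 10⁻⁴ s⁻².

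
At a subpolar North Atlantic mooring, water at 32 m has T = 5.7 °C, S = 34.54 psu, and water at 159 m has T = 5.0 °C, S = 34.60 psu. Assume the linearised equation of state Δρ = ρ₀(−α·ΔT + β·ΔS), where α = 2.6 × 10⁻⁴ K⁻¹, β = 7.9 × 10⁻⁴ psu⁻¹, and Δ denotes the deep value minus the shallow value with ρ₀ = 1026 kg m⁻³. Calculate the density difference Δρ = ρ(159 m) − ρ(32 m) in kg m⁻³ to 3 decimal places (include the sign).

+0.235 kg m⁻³

ΔT = -0.7 K, ΔS = +0.06 psu (deep − shallow).
Δρ/ρ₀ = −(2.6 × 10⁻⁴)(-0.7) + (7.9 × 10⁻⁴)(+0.06) = 2.294 × 10⁻⁴.
Δρ = 1026 × (2.294 × 10⁻⁴) = +0.235 kg m⁻³.
Positive Δρ: denser below, stable.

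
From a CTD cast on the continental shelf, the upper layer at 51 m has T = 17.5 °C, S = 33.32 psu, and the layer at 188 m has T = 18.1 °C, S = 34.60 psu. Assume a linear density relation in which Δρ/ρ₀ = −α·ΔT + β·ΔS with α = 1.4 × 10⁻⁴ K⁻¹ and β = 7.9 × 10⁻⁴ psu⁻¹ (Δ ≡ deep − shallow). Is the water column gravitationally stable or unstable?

ΔT = 18.1 − 17.5 = +0.6 K and ΔS = 34.60 − 33.32 = +1.28 psu (deep − shallow).
−αΔT = -8.40 × 10⁻⁵; βΔS = 1.0112 × 10⁻³; sum Δρ/ρ₀ = 9.272 × 10⁻⁴.
Δρ/ρ₀ > 0, so Δρ > 0: deeper water is denser → statically stable.

stable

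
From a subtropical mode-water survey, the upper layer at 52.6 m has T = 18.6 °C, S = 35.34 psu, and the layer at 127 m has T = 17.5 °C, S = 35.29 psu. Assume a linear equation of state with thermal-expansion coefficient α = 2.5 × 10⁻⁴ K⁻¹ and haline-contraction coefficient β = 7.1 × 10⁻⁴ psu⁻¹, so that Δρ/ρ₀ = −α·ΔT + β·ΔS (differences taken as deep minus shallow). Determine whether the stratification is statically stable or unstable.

stable

ΔT = 17.5 − 18.6 = -1.1 K and ΔS = 35.29 − 35.34 = -0.05 psu (deep − shallow).
−αΔT = 2.75 × 10⁻⁴; βΔS = -3.55 × 10⁻⁵; sum Δρ/ρ₀ = 2.395 × 10⁻⁴.
Δρ/ρ₀ > 0, so Δρ > 0: deeper water is denser → statically stable.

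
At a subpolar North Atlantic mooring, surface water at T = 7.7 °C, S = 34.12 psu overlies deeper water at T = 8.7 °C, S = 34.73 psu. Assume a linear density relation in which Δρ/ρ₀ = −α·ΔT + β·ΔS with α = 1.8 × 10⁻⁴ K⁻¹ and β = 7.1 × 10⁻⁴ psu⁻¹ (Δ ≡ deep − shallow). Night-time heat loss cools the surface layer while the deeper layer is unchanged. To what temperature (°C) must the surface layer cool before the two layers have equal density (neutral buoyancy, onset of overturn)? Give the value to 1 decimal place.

Neutral buoyancy requires Δρ = 0, i.e. −α(T_deep − T_surf′) + β(S_deep − S_surf) = 0.
T_surf′ = T_deep − (β/α)·ΔS = 8.7 − (7.1 × 10⁻⁴/1.8 × 10⁻⁴)·(+0.61) = 6.294 °C.
Cooling required: 7.7 − (6.294) = 1.406 °C.

6.3 °C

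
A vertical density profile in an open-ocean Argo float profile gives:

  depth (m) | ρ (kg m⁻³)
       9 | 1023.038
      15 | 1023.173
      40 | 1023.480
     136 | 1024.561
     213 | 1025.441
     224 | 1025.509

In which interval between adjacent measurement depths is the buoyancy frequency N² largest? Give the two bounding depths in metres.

9–15 m

Compute the density gradient over each adjacent pair:
  9–15 m: Δρ/Δz = 0.135/6 = 0.023 kg m⁻⁴
  15–40 m: Δρ/Δz = 0.307/25 = 0.012 kg m⁻⁴
  40–136 m: Δρ/Δz = 1.081/96 = 0.011 kg m⁻⁴
  136–213 m: Δρ/Δz = 0.880/77 = 0.011 kg m⁻⁴
  213–224 m: Δρ/Δz = 0.068/11 = 6.2 × 10⁻³ kg m⁻⁴
The largest gradient is in the 9–15 m interval — the pycnocline.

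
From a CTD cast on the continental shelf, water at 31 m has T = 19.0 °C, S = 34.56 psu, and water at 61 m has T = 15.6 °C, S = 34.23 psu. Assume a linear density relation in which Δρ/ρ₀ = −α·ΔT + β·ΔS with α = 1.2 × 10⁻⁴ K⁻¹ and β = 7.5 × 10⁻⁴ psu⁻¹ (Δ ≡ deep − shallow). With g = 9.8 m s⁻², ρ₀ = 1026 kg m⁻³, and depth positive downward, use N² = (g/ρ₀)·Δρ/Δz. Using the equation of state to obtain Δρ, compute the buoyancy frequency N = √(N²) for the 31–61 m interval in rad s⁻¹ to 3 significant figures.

7.24 × 10⁻³ rad s⁻¹

ΔT = -3.4 K, ΔS = -0.33 psu (deep − shallow).
Δρ/ρ₀ = −αΔT + βΔS = 4.08 × 10⁻⁴ − 2.475 × 10⁻⁴ = 1.605 × 10⁻⁴, so Δρ ≈ 0.1647 kg m⁻³.
N² = (g/ρ₀)·Δρ/Δz = g·(Δρ/ρ₀)/Δz = 9.8 × 1.605 × 10⁻⁴ / 30 = 5.2430 × 10⁻⁵ s⁻².
N = √(5.2430 × 10⁻⁵) = 7.2409 × 10⁻³ rad s⁻¹ ≈ 7.24 × 10⁻³ rad s⁻¹.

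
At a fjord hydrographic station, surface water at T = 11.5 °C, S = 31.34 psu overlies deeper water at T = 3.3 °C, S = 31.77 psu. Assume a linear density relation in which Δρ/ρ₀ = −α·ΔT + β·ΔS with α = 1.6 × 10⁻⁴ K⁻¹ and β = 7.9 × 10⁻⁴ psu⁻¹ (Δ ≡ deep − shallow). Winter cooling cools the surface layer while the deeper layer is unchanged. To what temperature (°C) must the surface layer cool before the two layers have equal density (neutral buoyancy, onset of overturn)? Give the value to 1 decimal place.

1.2 °C

Neutral buoyancy requires Δρ = 0, i.e. −α(T_deep − T_surf′) + β(S_deep − S_surf) = 0.
T_surf′ = T_deep − (β/α)·ΔS = 3.3 − (7.9 × 10⁻⁴/1.6 × 10⁻⁴)·(+0.43) = 1.177 °C.
Cooling required: 11.5 − (1.177) = 10.323 °C.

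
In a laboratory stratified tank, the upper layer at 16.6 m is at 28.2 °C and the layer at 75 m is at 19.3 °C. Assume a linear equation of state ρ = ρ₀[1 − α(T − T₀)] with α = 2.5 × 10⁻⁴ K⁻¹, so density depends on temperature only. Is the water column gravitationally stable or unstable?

stable

ΔT = 19.3 − 28.2 = -8.9 K, so Δρ/ρ₀ = −αΔT = 2.225 × 10⁻³.
Δρ/ρ₀ > 0, so Δρ > 0: deeper water is denser → statically stable.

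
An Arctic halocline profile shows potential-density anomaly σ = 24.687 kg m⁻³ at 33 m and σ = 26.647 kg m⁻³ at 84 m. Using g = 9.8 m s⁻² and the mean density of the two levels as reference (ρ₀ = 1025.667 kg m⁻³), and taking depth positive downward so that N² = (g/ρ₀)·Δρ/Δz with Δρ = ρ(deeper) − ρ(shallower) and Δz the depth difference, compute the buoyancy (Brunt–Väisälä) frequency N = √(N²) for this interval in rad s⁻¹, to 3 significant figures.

Δρ = 1026.647 − 1024.687 = 1.960 kg m⁻³ over Δz = 84 − 33 = 51 m.
N² = (9.8/1025.667) × (1.960/51) = 3.6720 × 10⁻⁴ s⁻².
N = √(3.6720 × 10⁻⁴) = 0.019162 rad s⁻¹ ≈ 0.0192 rad s⁻¹.

0.0192 rad s⁻¹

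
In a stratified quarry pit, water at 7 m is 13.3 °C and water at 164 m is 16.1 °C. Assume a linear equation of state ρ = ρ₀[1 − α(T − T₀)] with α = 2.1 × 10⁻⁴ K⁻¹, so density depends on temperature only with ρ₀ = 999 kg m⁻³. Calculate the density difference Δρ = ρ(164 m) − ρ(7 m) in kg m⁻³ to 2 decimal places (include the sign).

-0.59 kg m⁻³

ΔT = +2.8 K, Δρ/ρ₀ = −αΔT = -5.88 × 10⁻⁴.
Δρ = 999 × (-5.88 × 10⁻⁴) = -0.59 kg m⁻³.
Negative Δρ: lighter below, statically unstable.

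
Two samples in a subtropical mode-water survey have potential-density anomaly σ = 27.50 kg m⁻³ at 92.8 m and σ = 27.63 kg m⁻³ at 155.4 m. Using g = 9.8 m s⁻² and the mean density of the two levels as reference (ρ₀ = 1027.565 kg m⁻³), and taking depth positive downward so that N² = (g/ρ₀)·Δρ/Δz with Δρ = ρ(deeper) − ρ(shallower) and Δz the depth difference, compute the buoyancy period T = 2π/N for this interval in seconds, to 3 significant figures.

Δρ = 1027.63 − 1027.50 = 0.13 kg m⁻³ over Δz = 155.4 − 92.8 = 62.6 m.
N² = (9.8/1027.565) × (0.13/62.6) = 1.9805 × 10⁻⁵ s⁻².
N = √(1.9805 × 10⁻⁵) = 4.4503 × 10⁻³ rad s⁻¹, so T = 2π/N = 1.4119 × 10³ s ≈ 1.41 × 10³ s.

1.41 × 10³ s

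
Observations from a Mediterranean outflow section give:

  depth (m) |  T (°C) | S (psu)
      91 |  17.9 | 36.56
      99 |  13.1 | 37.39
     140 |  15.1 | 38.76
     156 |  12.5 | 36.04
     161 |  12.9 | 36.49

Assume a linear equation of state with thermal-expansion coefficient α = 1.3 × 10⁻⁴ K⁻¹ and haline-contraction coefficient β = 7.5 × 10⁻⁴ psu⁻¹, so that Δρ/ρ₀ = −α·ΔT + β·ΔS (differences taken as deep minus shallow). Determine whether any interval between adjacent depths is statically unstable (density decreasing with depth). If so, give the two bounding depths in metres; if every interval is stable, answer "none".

Evaluate Δρ/ρ₀ = −αΔT + βΔS across each adjacent pair:
  91–99 m: −αΔT+βΔS = −(1.3 × 10⁻⁴)(-4.8)+(7.5 × 10⁻⁴)(+0.83) = 1.2 × 10⁻³ → stable
  99–140 m: −αΔT+βΔS = −(1.3 × 10⁻⁴)(+2.0)+(7.5 × 10⁻⁴)(+1.37) = 7.7 × 10⁻⁴ → stable
  140–156 m: −αΔT+βΔS = −(1.3 × 10⁻⁴)(-2.6)+(7.5 × 10⁻⁴)(-2.72) = -1.7 × 10⁻³ → UNSTABLE
  156–161 m: −αΔT+βΔS = −(1.3 × 10⁻⁴)(+0.4)+(7.5 × 10⁻⁴)(+0.45) = 2.9 × 10⁻⁴ → stable
The 140–156 m interval has Δρ < 0: lighter water underlies denser water.

140–156 m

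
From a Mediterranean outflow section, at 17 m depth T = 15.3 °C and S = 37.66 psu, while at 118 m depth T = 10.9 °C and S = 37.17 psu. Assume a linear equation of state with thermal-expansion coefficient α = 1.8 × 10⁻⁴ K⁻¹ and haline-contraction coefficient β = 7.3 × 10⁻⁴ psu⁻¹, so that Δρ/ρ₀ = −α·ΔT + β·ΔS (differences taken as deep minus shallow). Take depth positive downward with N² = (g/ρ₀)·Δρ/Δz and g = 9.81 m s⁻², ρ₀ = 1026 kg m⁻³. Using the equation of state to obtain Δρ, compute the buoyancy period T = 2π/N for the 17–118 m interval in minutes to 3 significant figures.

16.1 min

ΔT = -4.4 K, ΔS = -0.49 psu (deep − shallow).
Δρ/ρ₀ = −αΔT + βΔS = 7.92 × 10⁻⁴ − 3.577 × 10⁻⁴ = 4.343 × 10⁻⁴, so Δρ ≈ 0.4456 kg m⁻³.
N² = (g/ρ₀)·Δρ/Δz = g·(Δρ/ρ₀)/Δz = 9.81 × 4.343 × 10⁻⁴ / 101 = 4.2183 × 10⁻⁵ s⁻².
N = √(4.2183 × 10⁻⁵) = 6.4948 × 10⁻³ rad s⁻¹ → T = 2π/N = 967.42 s = 16.124 min ≈ 16.1 min.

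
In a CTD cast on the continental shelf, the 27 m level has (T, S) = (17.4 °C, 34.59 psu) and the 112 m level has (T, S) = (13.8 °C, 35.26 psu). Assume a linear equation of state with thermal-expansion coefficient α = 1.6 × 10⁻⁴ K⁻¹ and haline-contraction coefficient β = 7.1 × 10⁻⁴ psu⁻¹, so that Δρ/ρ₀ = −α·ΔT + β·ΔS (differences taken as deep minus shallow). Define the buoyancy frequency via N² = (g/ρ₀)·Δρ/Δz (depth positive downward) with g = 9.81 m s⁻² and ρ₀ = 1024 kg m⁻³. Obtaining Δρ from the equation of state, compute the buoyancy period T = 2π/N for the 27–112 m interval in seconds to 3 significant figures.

ΔT = -3.6 K, ΔS = +0.67 psu (deep − shallow).
Δρ/ρ₀ = −αΔT + βΔS = 5.76 × 10⁻⁴ + 4.757 × 10⁻⁴ = 1.0517 × 10⁻³, so Δρ ≈ 1.077 kg m⁻³.
N² = (g/ρ₀)·Δρ/Δz = g·(Δρ/ρ₀)/Δz = 9.81 × 1.0517 × 10⁻³ / 85 = 1.2138 × 10⁻⁴ s⁻².
N = √(1.2138 × 10⁻⁴) = 0.011017 rad s⁻¹ → T = 2π/N = 570.32 s ≈ 570 s.

570 s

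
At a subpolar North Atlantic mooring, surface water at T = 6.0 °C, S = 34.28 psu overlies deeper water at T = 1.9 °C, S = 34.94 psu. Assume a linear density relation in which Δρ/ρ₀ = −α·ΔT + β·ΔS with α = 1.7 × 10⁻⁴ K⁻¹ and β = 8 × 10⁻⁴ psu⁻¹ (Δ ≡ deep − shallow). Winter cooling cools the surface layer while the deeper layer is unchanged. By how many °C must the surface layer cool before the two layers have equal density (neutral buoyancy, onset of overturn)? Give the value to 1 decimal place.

7.2 °C

Neutral buoyancy requires Δρ = 0, i.e. −α(T_deep − T_surf′) + β(S_deep − S_surf) = 0.
T_surf′ = T_deep − (β/α)·ΔS = 1.9 − (8 × 10⁻⁴/1.7 × 10⁻⁴)·(+0.66) = -1.206 °C.
Cooling required: 6.0 − (-1.206) = 7.206 °C.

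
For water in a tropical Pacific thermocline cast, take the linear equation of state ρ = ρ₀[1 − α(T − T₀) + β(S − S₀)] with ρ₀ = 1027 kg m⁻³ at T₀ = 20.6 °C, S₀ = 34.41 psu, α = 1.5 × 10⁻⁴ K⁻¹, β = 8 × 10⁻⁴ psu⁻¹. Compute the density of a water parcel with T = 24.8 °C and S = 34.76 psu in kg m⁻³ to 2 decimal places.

1026.64 kg m⁻³

T − T₀ = +4.2 K, S − S₀ = +0.35 psu.
Bracket = 1 − α·(+4.2) + β·(+0.35) = 1 + (-3.50 × 10⁻⁴) = 0.9996500.
ρ = 1027 × 0.9996500 = 1026.64 kg m⁻³.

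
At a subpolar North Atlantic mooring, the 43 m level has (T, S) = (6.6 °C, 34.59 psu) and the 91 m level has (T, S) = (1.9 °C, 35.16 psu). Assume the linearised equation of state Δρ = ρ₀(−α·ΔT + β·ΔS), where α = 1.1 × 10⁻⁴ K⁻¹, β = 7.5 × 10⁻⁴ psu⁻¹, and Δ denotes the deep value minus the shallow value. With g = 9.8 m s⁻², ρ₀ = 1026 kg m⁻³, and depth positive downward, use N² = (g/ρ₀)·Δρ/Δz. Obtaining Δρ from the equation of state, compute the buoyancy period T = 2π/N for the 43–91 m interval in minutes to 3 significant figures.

ΔT = -4.7 K, ΔS = +0.57 psu (deep − shallow).
Δρ/ρ₀ = −αΔT + βΔS = 5.17 × 10⁻⁴ + 4.275 × 10⁻⁴ = 9.445 × 10⁻⁴, so Δρ ≈ 0.9691 kg m⁻³.
N² = (g/ρ₀)·Δρ/Δz = g·(Δρ/ρ₀)/Δz = 9.8 × 9.445 × 10⁻⁴ / 48 = 1.9284 × 10⁻⁴ s⁻².
N = √(1.9284 × 10⁻⁴) = 0.013887 rad s⁻¹ → T = 2π/N = 452.45 s = 7.5408 min ≈ 7.54 min.

7.54 min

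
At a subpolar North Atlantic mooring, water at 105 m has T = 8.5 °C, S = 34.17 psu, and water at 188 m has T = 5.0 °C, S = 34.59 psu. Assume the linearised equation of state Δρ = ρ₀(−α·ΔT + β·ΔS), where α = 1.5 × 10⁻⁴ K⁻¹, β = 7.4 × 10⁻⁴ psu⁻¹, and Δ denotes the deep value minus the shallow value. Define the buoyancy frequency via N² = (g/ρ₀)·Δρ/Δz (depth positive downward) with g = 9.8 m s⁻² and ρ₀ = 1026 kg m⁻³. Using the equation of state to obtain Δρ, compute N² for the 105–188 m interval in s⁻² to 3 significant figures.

ΔT = -3.5 K, ΔS = +0.42 psu (deep − shallow).
Δρ/ρ₀ = −αΔT + βΔS = 5.25 × 10⁻⁴ + 3.108 × 10⁻⁴ = 8.358 × 10⁻⁴, so Δρ ≈ 0.8575 kg m⁻³.
N² = (g/ρ₀)·Δρ/Δz = g·(Δρ/ρ₀)/Δz = 9.8 × 8.358 × 10⁻⁴ / 83 = 9.8685 × 10⁻⁵ s⁻² ≈ 9.87 × 10⁻⁵ s⁻².

9.87 × 10⁻⁵ s⁻²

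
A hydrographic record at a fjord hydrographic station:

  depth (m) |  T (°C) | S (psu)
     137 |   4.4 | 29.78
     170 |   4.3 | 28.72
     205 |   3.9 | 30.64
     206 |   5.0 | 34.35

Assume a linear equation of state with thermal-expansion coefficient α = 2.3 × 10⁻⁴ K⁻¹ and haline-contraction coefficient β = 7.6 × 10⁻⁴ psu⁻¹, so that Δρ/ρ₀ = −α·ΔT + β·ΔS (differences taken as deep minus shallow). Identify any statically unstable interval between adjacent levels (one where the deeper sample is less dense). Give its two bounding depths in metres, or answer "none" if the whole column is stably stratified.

137–170 m

Evaluate Δρ/ρ₀ = −αΔT + βΔS across each adjacent pair:
  137–170 m: −αΔT+βΔS = −(2.3 × 10⁻⁴)(-0.1)+(7.6 × 10⁻⁴)(-1.06) = -7.8 × 10⁻⁴ → UNSTABLE
  170–205 m: −αΔT+βΔS = −(2.3 × 10⁻⁴)(-0.4)+(7.6 × 10⁻⁴)(+1.92) = 1.6 × 10⁻³ → stable
  205–206 m: −αΔT+βΔS = −(2.3 × 10⁻⁴)(+1.1)+(7.6 × 10⁻⁴)(+3.71) = 2.6 × 10⁻³ → stable
The 137–170 m interval has Δρ < 0: lighter water underlies denser water.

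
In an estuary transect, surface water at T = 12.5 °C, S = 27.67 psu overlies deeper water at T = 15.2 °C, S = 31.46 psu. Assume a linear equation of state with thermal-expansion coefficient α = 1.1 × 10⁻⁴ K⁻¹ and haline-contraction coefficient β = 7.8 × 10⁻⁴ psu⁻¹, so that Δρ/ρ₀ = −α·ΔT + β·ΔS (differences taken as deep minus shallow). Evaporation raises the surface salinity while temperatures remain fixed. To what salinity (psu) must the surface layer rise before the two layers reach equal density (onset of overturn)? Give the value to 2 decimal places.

31.08 psu

Neutral buoyancy requires −α(T_deep − T_surf) + β(S_deep − S_surf′) = 0.
S_surf′ = S_deep − (α/β)·ΔT = 31.46 − (1.1 × 10⁻⁴/7.8 × 10⁻⁴)·(+2.7) = 31.0792 psu.
Increase required: 31.0792 − 27.67 = 3.4092 psu.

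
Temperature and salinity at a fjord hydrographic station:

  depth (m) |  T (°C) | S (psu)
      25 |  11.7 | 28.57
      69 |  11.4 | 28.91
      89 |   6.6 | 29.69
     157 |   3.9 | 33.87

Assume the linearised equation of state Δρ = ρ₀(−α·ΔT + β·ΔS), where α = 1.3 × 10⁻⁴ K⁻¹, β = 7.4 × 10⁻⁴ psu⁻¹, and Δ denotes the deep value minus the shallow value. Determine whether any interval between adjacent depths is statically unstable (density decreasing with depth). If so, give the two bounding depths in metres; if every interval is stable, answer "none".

Evaluate Δρ/ρ₀ = −αΔT + βΔS across each adjacent pair:
  25–69 m: −αΔT+βΔS = −(1.3 × 10⁻⁴)(-0.3)+(7.4 × 10⁻⁴)(+0.34) = 2.9 × 10⁻⁴ → stable
  69–89 m: −αΔT+βΔS = −(1.3 × 10⁻⁴)(-4.8)+(7.4 × 10⁻⁴)(+0.78) = 1.2 × 10⁻³ → stable
  89–157 m: −αΔT+βΔS = −(1.3 × 10⁻⁴)(-2.7)+(7.4 × 10⁻⁴)(+4.18) = 3.4 × 10⁻³ → stable
Every interval has Δρ > 0: the column is stably stratified throughout.

none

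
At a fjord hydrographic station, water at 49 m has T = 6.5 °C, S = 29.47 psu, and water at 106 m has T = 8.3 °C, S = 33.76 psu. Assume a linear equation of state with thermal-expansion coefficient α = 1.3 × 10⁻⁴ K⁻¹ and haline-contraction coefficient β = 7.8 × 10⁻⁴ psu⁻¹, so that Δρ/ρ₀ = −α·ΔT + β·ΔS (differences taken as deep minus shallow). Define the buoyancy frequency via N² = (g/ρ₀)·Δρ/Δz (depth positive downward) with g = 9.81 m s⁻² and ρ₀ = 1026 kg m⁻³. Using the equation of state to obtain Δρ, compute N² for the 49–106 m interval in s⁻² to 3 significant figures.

5.36 × 10⁻⁴ s⁻²

ΔT = +1.8 K, ΔS = +4.29 psu (deep − shallow).
Δρ/ρ₀ = −αΔT + βΔS = -2.34 × 10⁻⁴ + 3.3462 × 10⁻³ = 3.1122 × 10⁻³, so Δρ ≈ 3.193 kg m⁻³.
N² = (g/ρ₀)·Δρ/Δz = g·(Δρ/ρ₀)/Δz = 9.81 × 3.1122 × 10⁻³ / 57 = 5.3563 × 10⁻⁴ s⁻² ≈ 5.36 × 10⁻⁴ s⁻².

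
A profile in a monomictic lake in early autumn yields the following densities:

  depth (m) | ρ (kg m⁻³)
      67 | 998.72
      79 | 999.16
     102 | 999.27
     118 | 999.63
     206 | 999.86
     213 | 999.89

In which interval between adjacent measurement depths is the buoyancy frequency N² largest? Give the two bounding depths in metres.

67–79 m

Compute the density gradient over each adjacent pair:
  67–79 m: Δρ/Δz = 0.44/12 = 0.037 kg m⁻⁴
  79–102 m: Δρ/Δz = 0.11/23 = 4.8 × 10⁻³ kg m⁻⁴
  102–118 m: Δρ/Δz = 0.36/16 = 0.022 kg m⁻⁴
  118–206 m: Δρ/Δz = 0.23/88 = 2.6 × 10⁻³ kg m⁻⁴
  206–213 m: Δρ/Δz = 0.03/7 = 4.3 × 10⁻³ kg m⁻⁴
The largest gradient is in the 67–79 m interval — the pycnocline.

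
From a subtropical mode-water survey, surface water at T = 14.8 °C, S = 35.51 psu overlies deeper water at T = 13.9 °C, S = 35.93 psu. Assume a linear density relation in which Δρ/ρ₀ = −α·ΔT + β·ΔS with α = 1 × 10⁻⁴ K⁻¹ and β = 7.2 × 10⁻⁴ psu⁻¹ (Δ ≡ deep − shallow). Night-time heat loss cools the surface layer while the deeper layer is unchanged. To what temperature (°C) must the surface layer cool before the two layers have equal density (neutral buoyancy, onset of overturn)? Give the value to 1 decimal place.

10.9 °C

Neutral buoyancy requires Δρ = 0, i.e. −α(T_deep − T_surf′) + β(S_deep − S_surf) = 0.
T_surf′ = T_deep − (β/α)·ΔS = 13.9 − (7.2 × 10⁻⁴/1 × 10⁻⁴)·(+0.42) = 10.876 °C.
Cooling required: 14.8 − (10.876) = 3.924 °C.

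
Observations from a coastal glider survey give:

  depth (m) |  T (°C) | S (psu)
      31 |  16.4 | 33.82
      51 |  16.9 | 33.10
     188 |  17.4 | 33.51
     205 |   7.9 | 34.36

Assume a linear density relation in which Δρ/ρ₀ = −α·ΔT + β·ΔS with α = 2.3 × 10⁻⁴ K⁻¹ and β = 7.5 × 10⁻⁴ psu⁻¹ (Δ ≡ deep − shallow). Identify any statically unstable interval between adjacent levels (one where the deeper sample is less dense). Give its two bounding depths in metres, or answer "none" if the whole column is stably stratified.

Evaluate Δρ/ρ₀ = −αΔT + βΔS across each adjacent pair:
  31–51 m: −αΔT+βΔS = −(2.3 × 10⁻⁴)(+0.5)+(7.5 × 10⁻⁴)(-0.72) = -6.5 × 10⁻⁴ → UNSTABLE
  51–188 m: −αΔT+βΔS = −(2.3 × 10⁻⁴)(+0.5)+(7.5 × 10⁻⁴)(+0.41) = 1.9 × 10⁻⁴ → stable
  188–205 m: −αΔT+βΔS = −(2.3 × 10⁻⁴)(-9.5)+(7.5 × 10⁻⁴)(+0.85) = 2.8 × 10⁻³ → stable
The 31–51 m interval has Δρ < 0: lighter water underlies denser water.

31–51 m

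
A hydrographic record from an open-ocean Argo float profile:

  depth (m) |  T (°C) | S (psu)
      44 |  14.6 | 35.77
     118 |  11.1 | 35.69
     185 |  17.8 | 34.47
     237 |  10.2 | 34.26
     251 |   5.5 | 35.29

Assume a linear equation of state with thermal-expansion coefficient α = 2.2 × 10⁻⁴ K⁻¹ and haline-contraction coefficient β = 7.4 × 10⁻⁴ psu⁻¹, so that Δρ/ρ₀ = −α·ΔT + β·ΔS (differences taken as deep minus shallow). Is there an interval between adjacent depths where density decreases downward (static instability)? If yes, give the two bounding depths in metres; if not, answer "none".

118–185 m

Evaluate Δρ/ρ₀ = −αΔT + βΔS across each adjacent pair:
  44–118 m: −αΔT+βΔS = −(2.2 × 10⁻⁴)(-3.5)+(7.4 × 10⁻⁴)(-0.08) = 7.1 × 10⁻⁴ → stable
  118–185 m: −αΔT+βΔS = −(2.2 × 10⁻⁴)(+6.7)+(7.4 × 10⁻⁴)(-1.22) = -2.4 × 10⁻³ → UNSTABLE
  185–237 m: −αΔT+βΔS = −(2.2 × 10⁻⁴)(-7.6)+(7.4 × 10⁻⁴)(-0.21) = 1.5 × 10⁻³ → stable
  237–251 m: −αΔT+βΔS = −(2.2 × 10⁻⁴)(-4.7)+(7.4 × 10⁻⁴)(+1.03) = 1.8 × 10⁻³ → stable
The 118–185 m interval has Δρ < 0: lighter water underlies denser water.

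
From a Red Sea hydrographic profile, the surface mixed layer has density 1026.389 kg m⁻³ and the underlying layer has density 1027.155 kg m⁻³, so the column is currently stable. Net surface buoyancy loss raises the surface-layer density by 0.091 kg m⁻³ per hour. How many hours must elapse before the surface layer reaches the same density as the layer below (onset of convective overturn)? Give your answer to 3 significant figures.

8.42 hours

Density deficit of the surface layer: 1027.155 − 1026.389 = 0.766 kg m⁻³.
Required change = 0.766 / 0.091 = 8.42 hours.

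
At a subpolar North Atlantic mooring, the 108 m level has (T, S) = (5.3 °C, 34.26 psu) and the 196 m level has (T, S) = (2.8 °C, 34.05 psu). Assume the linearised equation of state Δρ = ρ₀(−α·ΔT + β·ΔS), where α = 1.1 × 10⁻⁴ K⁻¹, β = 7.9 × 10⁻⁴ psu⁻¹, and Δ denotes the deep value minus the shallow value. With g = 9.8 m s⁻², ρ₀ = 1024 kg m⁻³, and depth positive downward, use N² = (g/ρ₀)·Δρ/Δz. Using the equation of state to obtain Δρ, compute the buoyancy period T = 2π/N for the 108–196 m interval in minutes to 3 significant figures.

ΔT = -2.5 K, ΔS = -0.21 psu (deep − shallow).
Δρ/ρ₀ = −αΔT + βΔS = 2.75 × 10⁻⁴ − 1.659 × 10⁻⁴ = 1.091 × 10⁻⁴, so Δρ ≈ 0.1117 kg m⁻³.
N² = (g/ρ₀)·Δρ/Δz = g·(Δρ/ρ₀)/Δz = 9.8 × 1.091 × 10⁻⁴ / 88 = 1.2150 × 10⁻⁵ s⁻².
N = √(1.2150 × 10⁻⁵) = 3.4857 × 10⁻³ rad s⁻¹ → T = 2π/N = 1.8026 × 10³ s = 30.043 min ≈ 30.0 min.

30.0 min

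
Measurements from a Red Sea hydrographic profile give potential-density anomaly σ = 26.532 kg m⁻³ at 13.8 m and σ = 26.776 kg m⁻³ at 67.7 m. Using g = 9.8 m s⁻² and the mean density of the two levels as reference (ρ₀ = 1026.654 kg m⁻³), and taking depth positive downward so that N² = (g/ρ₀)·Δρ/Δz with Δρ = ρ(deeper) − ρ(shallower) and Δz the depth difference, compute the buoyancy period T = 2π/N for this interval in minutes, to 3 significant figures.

15.9 min

Δρ = 1026.776 − 1026.532 = 0.244 kg m⁻³ over Δz = 67.7 − 13.8 = 53.9 m.
N² = (9.8/1026.654) × (0.244/53.9) = 4.3212 × 10⁻⁵ s⁻².
N = √(4.3212 × 10⁻⁵) = 6.5736 × 10⁻³ rad s⁻¹, so T = 2π/N = 955.82 s = 15.930 min ≈ 15.9 min.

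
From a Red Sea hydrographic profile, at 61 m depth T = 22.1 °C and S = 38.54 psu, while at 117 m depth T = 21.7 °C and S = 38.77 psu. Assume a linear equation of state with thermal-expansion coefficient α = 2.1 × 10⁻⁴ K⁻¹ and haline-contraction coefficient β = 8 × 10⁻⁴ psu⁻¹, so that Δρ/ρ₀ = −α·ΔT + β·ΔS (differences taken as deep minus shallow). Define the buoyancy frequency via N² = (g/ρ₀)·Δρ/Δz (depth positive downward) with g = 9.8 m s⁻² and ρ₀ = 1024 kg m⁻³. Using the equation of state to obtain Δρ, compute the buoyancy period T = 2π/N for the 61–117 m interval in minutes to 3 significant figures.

ΔT = -0.4 K, ΔS = +0.23 psu (deep − shallow).
Δρ/ρ₀ = −αΔT + βΔS = 8.40 × 10⁻⁵ + 1.84 × 10⁻⁴ = 2.68 × 10⁻⁴, so Δρ ≈ 0.2744 kg m⁻³.
N² = (g/ρ₀)·Δρ/Δz = g·(Δρ/ρ₀)/Δz = 9.8 × 2.68 × 10⁻⁴ / 56 = 4.6900 × 10⁻⁵ s⁻².
N = √(4.6900 × 10⁻⁵) = 6.8484 × 10⁻³ rad s⁻¹ → T = 2π/N = 917.47 s = 15.291 min ≈ 15.3 min.

15.3 min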